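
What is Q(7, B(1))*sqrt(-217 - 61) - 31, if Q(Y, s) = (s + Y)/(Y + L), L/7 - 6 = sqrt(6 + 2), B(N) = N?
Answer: -31 - 32*I*sqrt(139)/287 + 8*I*sqrt(278)/41 ≈ -31.0 + 1.9388*I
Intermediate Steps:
L = 42 + 14*sqrt(2) (L = 42 + 7*sqrt(6 + 2) = 42 + 7*sqrt(8) = 42 + 7*(2*sqrt(2)) = 42 + 14*sqrt(2) ≈ 61.799)
Q(Y, s) = (Y + s)/(42 + Y + 14*sqrt(2)) (Q(Y, s) = (s + Y)/(Y + (42 + 14*sqrt(2))) = (Y + s)/(42 + Y + 14*sqrt(2)))
Q(7, B(1))*sqrt(-217 - 61) - 31 = ((7 + 1)/(42 + 7 + 14*sqrt(2)))*sqrt(-217 - 61) - 31 = (8/(49 + 14*sqrt(2)))*sqrt(-278) - 31 = (8/(49 + 14*sqrt(2)))*(I*sqrt(278)) - 31 = 8*I*sqrt(278)/(49 + 14*sqrt(2)) - 31 = -31 + 8*I*sqrt(278)/(49 + 14*sqrt(2))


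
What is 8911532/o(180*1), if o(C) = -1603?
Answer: -1273076/229 ≈ -5559.3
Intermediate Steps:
8911532/o(180*1) = 8911532/(-1603) = 8911532*(-1/1603) = -1273076/229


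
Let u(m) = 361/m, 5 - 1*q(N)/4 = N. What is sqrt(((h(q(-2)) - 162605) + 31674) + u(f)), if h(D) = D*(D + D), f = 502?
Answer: I*sqrt(32599812230)/502 ≈ 359.67*I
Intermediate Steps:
q(N) = 20 - 4*N
h(D) = 2*D**2 (h(D) = D*(2*D) = 2*D**2)
sqrt(((h(q(-2)) - 162605) + 31674) + u(f)) = sqrt(((2*(20 - 4*(-2))**2 - 162605) + 31674) + 361/502) = sqrt(((2*(20 + 8)**2 - 162605) + 31674) + 361*(1/502)) = sqrt(((2*28**2 - 162605) + 31674) + 361/502) = sqrt(((2*784 - 162605) + 31674) + 361/502) = sqrt(((1568 - 162605) + 31674) + 361/502) = sqrt((-161037 + 31674) + 361/502) = sqrt(-129363 + 361/502) = sqrt(-64939865/502) = I*sqrt(32599812230)/502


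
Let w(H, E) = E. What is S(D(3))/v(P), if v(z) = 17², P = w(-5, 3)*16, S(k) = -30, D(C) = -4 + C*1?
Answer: -30/289 ≈ -0.10381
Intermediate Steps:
D(C) = -4 + C
P = 48 (P = 3*16 = 48)
v(z) = 289
S(D(3))/v(P) = -30/289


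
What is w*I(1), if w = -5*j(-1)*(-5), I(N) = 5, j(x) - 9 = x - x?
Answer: 1125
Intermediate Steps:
j(x) = 9 (j(x) = 9 + (x - x) = 9 + 0 = 9)
w = 225 (w = -5*9*(-5) = -45*(-5) = 225)
w*I(1) = 225*5 = 1125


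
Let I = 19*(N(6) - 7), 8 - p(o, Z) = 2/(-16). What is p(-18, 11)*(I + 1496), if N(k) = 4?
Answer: 93535/8 ≈ 11692.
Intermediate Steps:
p(o, Z) = 65/8 (p(o, Z) = 8 - 2/(-16) = 8 - 2*(-1)/16 = 8 - 1*(-1/8) = 8 + 1/8 = 65/8)
I = -57 (I = 19*(4 - 7) = 19*(-3) = -57)
p(-18, 11)*(I + 1496) = 65*(-57 + 1496)/8 = (65/8)*1439 = 93535/8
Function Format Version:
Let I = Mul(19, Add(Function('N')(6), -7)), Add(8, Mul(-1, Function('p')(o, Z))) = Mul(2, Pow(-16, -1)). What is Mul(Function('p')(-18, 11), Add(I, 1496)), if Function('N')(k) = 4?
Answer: Rational(93535, 8) ≈ 11692.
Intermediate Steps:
Function('p')(o, Z) = Rational(65, 8) (Function('p')(o, Z) = Add(8, Mul(-1, Mul(2, Pow(-16, -1)))) = Add(8, Mul(-1, Mul(2, Rational(-1, 16)))) = Add(8, Mul(-1, Rational(-1, 8))) = Add(8, Rational(1, 8)) = Rational(65, 8))
I = -57 (I = Mul(19, Add(4, -7)) = Mul(19, -3) = -57)
Mul(Function('p')(-18, 11), Add(I, 1496)) = Mul(Rational(65, 8), Add(-57, 1496)) = Mul(Rational(65, 8), 1439) = Rational(93535, 8)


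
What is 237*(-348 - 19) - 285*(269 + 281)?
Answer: -243729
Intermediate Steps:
237*(-348 - 19) - 285*(269 + 281) = 237*(-367) - 285*550 = -86979 - 1*156750 = -86979 - 156750 = -243729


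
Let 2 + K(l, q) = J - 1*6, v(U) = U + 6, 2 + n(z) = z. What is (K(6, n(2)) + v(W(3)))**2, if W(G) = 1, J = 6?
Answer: 25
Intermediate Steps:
n(z) = -2 + z
v(U) = 6 + U
K(l, q) = -2 (K(l, q) = -2 + (6 - 1*6) = -2 + (6 - 6) = -2 + 0 = -2)
(K(6, n(2)) + v(W(3)))**2 = (-2 + (6 + 1))**2 = (-2 + 7)**2 = 5**2 = 25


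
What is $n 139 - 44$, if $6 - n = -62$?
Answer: $9408$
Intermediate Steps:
$n = 68$ ($n = 6 - -62 = 6 + 62 = 68$)
$n 139 - 44 = 68 \cdot 139 - 44 = 9452 - 44 = 9408$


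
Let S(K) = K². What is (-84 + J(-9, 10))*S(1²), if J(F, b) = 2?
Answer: -82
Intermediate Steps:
(-84 + J(-9, 10))*S(1²) = (-84 + 2)*(1²)² = -82*1² = -82*1 = -82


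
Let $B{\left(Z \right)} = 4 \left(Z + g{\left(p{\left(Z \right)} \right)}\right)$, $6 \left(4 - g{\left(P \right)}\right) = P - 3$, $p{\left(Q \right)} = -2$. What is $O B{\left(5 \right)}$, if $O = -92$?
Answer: $- \frac{10856}{3} \approx -3618.7$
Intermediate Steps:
$g{\left(P \right)} = \frac{9}{2} - \frac{P}{6}$ ($g{\left(P \right)} = 4 - \frac{P - 3}{6} = 4 - \frac{-3 + P}{6} = 4 - \left(- \frac{1}{2} + \frac{P}{6}\right) = \frac{9}{2} - \frac{P}{6}$)
$B{\left(Z \right)} = \frac{58}{3} + 4 Z$ ($B{\left(Z \right)} = 4 \left(Z + \left(\frac{9}{2} - - \frac{1}{3}\right)\right) = 4 \left(Z + \left(\frac{9}{2} + \frac{1}{3}\right)\right) = 4 \left(Z + \frac{29}{6}\right) = 4 \left(\frac{29}{6} + Z\right) = \frac{58}{3} + 4 Z$)
$O B{\left(5 \right)} = - 92 \left(\frac{58}{3} + 4 \cdot 5\right) = - 92 \left(\frac{58}{3} + 20\right) = \left(-92\right) \frac{118}{3} = - \frac{10856}{3}$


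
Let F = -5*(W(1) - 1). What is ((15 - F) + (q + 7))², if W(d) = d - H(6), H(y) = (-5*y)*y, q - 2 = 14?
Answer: 879844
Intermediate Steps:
q = 16 (q = 2 + 14 = 16)
H(y) = -5*y²
W(d) = 180 + d (W(d) = d - (-5)*6² = d - (-5)*36 = d - 1*(-180) = d + 180 = 180 + d)
F = -900 (F = -5*((180 + 1) - 1) = -5*(181 - 1) = -5*180 = -900)
((15 - F) + (q + 7))² = ((15 - 1*(-900)) + (16 + 7))² = ((15 + 900) + 23)² = (915 + 23)² = 938² = 879844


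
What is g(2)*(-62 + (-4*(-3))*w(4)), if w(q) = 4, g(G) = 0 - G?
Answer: 28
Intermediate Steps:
g(G) = -G
g(2)*(-62 + (-4*(-3))*w(4)) = (-1*2)*(-62 - 4*(-3)*4) = -2*(-62 + 12*4) = -2*(-62 + 48) = -2*(-14) = 28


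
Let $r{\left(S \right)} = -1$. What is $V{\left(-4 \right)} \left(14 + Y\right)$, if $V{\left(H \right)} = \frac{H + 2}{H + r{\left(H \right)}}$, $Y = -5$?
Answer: $\frac{18}{5} \approx 3.6$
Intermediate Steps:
$V{\left(H \right)} = \frac{2 + H}{-1 + H}$ ($V{\left(H \right)} = \frac{H + 2}{H - 1} = \frac{2 + H}{-1 + H}$)
$V{\left(-4 \right)} \left(14 + Y\right) = \frac{2 - 4}{-1 - 4} \left(14 - 5\right) = \frac{1}{-5} \left(-2\right) 9 = \left(- \frac{1}{5}\right) \left(-2\right) 9 = \frac{2}{5} \cdot 9 = \frac{18}{5}$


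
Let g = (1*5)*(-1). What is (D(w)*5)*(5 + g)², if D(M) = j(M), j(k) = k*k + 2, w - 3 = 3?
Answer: 0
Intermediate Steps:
w = 6 (w = 3 + 3 = 6)
j(k) = 2 + k² (j(k) = k² + 2 = 2 + k²)
D(M) = 2 + M²
g = -5 (g = 5*(-1) = -5)
(D(w)*5)*(5 + g)² = ((2 + 6²)*5)*(5 - 5)² = ((2 + 36)*5)*0² = (38*5)*0 = 190*0 = 0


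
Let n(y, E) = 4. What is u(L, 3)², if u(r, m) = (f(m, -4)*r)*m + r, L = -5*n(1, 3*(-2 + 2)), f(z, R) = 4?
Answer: 67600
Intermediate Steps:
L = -20 (L = -5*4 = -20)
u(r, m) = r + 4*m*r (u(r, m) = (4*r)*m + r = 4*m*r + r = r + 4*m*r)
u(L, 3)² = (-20*(1 + 4*3))² = (-20*(1 + 12))² = (-20*13)² = (-260)² = 67600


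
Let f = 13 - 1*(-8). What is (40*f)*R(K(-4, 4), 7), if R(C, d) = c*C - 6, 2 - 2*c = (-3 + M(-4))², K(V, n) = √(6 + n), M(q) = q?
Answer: -5040 - 19740*√10 ≈ -67463.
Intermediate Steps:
c = -47/2 (c = 1 - (-3 - 4)²/2 = 1 - ½*(-7)² = 1 - ½*49 = 1 - 49/2 = -47/2 ≈ -23.500)
f = 21 (f = 13 + 8 = 21)
R(C, d) = -6 - 47*C/2 (R(C, d) = -47*C/2 - 6 = -6 - 47*C/2)
(40*f)*R(K(-4, 4), 7) = (40*21)*(-6 - 47*√(6 + 4)/2) = 840*(-6 - 47*√10/2) = -5040 - 19740*√10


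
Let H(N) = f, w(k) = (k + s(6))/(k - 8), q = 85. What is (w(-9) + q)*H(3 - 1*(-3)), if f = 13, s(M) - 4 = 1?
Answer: 18837/17 ≈ 1108.1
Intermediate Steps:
s(M) = 5 (s(M) = 4 + 1 = 5)
w(k) = (5 + k)/(-8 + k) (w(k) = (k + 5)/(k - 8) = (5 + k)/(-8 + k))
H(N) = 13
(w(-9) + q)*H(3 - 1*(-3)) = ((5 - 9)/(-8 - 9) + 85)*13 = (-4/(-17) + 85)*13 = (-1/17*(-4) + 85)*13 = (4/17 + 85)*13 = (1449/17)*13 = 18837/17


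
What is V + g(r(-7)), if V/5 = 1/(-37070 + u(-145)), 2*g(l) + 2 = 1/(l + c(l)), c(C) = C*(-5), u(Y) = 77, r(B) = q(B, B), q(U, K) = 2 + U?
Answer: -1442927/1479720 ≈ -0.97513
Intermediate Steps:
r(B) = 2 + B
c(C) = -5*C
g(l) = -1 - 1/(8*l) (g(l) = -1 + 1/(2*(l - 5*l)) = -1 + 1/(2*((-4*l))) = -1 + (-1/(4*l))/2 = -1 - 1/(8*l))
V = -5/36993 (V = 5/(-37070 + 77) = 5/(-36993) = 5*(-1/36993) = -5/36993 ≈ -0.00013516)
V + g(r(-7)) = -5/36993 + (-⅛ - (2 - 7))/(2 - 7) = -5/36993 + (-⅛ - 1*(-5))/(-5) = -5/36993 - (-⅛ + 5)/5 = -5/36993 - ⅕*39/8 = -5/36993 - 39/40 = -1442927/1479720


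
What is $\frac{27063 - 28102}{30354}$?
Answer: $- \frac{1039}{30354} \approx -0.034229$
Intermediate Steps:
$\frac{27063 - 28102}{30354} = \left(-1039\right) \frac{1}{30354} = - \frac{1039}{30354}$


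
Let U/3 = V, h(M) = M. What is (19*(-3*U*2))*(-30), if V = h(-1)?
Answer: -10260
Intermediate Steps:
V = -1
U = -3 (U = 3*(-1) = -3)
(19*(-3*U*2))*(-30) = (19*(-3*(-3)*2))*(-30) = (19*(9*2))*(-30) = (19*18)*(-30) = 342*(-30) = -10260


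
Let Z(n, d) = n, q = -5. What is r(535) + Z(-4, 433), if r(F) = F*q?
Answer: -2679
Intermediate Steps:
r(F) = -5*F (r(F) = F*(-5) = -5*F)
r(535) + Z(-4, 433) = -5*535 - 4 = -2675 - 4 = -2679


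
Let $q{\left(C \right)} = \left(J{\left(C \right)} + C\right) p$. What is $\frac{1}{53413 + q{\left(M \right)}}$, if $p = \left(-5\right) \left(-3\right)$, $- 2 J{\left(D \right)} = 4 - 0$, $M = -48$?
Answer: $\frac{1}{52663} \approx 1.8989 \cdot 10^{-5}$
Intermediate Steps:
$J{\left(D \right)} = -2$ ($J{\left(D \right)} = - \frac{4 - 0}{2} = - \frac{4 + 0}{2} = \left(- \frac{1}{2}\right) 4 = -2$)
$p = 15$
$q{\left(C \right)} = -30 + 15 C$ ($q{\left(C \right)} = \left(-2 + C\right) 15 = -30 + 15 C$)
$\frac{1}{53413 + q{\left(M \right)}} = \frac{1}{53413 + \left(-30 + 15 \left(-48\right)\right)} = \frac{1}{53413 - 750} = \frac{1}{52663}$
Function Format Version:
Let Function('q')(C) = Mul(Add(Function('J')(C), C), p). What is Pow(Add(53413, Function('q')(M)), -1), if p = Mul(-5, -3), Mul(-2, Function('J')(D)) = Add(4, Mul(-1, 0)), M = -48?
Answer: Rational(1, 52663) ≈ 1.8989e-5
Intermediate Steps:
Function('J')(D) = -2 (Function('J')(D) = Mul(Rational(-1, 2), Add(4, Mul(-1, 0))) = Mul(Rational(-1, 2), Add(4, 0)) = Mul(Rational(-1, 2), 4) = -2)
p = 15
Function('q')(C) = Add(-30, Mul(15, C)) (Function('q')(C) = Mul(Add(-2, C), 15) = Add(-30, Mul(15, C)))
Pow(Add(53413, Function('q')(M)), -1) = Pow(Add(53413, Add(-30, Mul(15, -48))), -1) = Pow(Add(53413, Add(-30, -720)), -1) = Pow(Add(53413, -750), -1) = Pow(52663, -1) = Rational(1, 52663)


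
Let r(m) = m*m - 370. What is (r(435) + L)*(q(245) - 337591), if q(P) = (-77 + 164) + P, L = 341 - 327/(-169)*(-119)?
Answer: -828495178973/13 ≈ -6.3730e+10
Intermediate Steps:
L = 18716/169 (L = 341 - 327*(-1/169)*(-119) = 341 + (327/169)*(-119) = 341 - 38913/169 = 18716/169 ≈ 110.75)
r(m) = -370 + m² (r(m) = m² - 370 = -370 + m²)
q(P) = 87 + P
(r(435) + L)*(q(245) - 337591) = ((-370 + 435²) + 18716/169)*((87 + 245) - 337591) = ((-370 + 189225) + 18716/169)*(332 - 337591) = (188855 + 18716/169)*(-337259) = (31935211/169)*(-337259) = -828495178973/13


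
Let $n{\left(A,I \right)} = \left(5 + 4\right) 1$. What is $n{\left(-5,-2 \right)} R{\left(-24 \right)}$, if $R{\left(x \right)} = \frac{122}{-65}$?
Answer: $- \frac{1098}{65} \approx -16.892$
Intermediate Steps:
$R{\left(x \right)} = - \frac{122}{65}$ ($R{\left(x \right)} = 122 \left(- \frac{1}{65}\right) = - \frac{122}{65}$)
$n{\left(A,I \right)} = 9$ ($n{\left(A,I \right)} = 9 \cdot 1 = 9$)
$n{\left(-5,-2 \right)} R{\left(-24 \right)} = 9 \left(- \frac{122}{65}\right) = - \frac{1098}{65}$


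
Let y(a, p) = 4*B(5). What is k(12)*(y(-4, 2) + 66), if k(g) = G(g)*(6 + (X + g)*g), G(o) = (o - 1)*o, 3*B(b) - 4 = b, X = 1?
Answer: 1667952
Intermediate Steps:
B(b) = 4/3 + b/3
G(o) = o*(-1 + o) (G(o) = (-1 + o)*o = o*(-1 + o))
y(a, p) = 12 (y(a, p) = 4*(4/3 + (⅓)*5) = 4*(4/3 + 5/3) = 4*3 = 12)
k(g) = g*(-1 + g)*(6 + g*(1 + g)) (k(g) = (g*(-1 + g))*(6 + (1 + g)*g) = (g*(-1 + g))*(6 + g*(1 + g)) = g*(-1 + g)*(6 + g*(1 + g)))
k(12)*(y(-4, 2) + 66) = (12*(-6 + 12³ + 5*12))*(12 + 66) = (12*(-6 + 1728 + 60))*78 = (12*1782)*78 = 21384*78 = 1667952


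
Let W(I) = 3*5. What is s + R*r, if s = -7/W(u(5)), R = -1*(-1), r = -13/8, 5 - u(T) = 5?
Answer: -251/120 ≈ -2.0917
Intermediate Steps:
u(T) = 0 (u(T) = 5 - 1*5 = 5 - 5 = 0)
W(I) = 15
r = -13/8 (r = -13*1/8 = -13/8 ≈ -1.6250)
R = 1
s = -7/15 ≈ -0.46667
s + R*r = -7/15 + 1*(-13/8) = -7/15 - 13/8 = -251/120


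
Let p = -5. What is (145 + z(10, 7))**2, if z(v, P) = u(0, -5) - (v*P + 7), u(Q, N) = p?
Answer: 3969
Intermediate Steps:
u(Q, N) = -5
z(v, P) = -12 - P*v (z(v, P) = -5 - (v*P + 7) = -5 - (P*v + 7) = -5 - (7 + P*v) = -5 + (-7 - P*v) = -12 - P*v)
(145 + z(10, 7))**2 = (145 + (-12 - 1*7*10))**2 = (145 + (-12 - 70))**2 = (145 - 82)**2 = 63**2 = 3969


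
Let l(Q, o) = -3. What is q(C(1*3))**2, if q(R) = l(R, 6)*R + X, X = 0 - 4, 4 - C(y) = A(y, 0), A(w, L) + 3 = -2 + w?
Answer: 484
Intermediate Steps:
A(w, L) = -5 + w (A(w, L) = -3 + (-2 + w) = -5 + w)
C(y) = 9 - y (C(y) = 4 - (-5 + y) = 4 + (5 - y) = 9 - y)
X = -4
q(R) = -4 - 3*R (q(R) = -3*R - 4 = -4 - 3*R)
q(C(1*3))**2 = (-4 - 3*(9 - 3))**2 = (-4 - 3*6)**2 = (-4 - 18)**2 = (-22)**2 = 484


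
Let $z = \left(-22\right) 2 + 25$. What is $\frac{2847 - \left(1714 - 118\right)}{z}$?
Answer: $- \frac{1251}{19} \approx -65.842$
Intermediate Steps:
$z = -19$ ($z = -44 + 25 = -19$)
$\frac{2847 - \left(1714 - 118\right)}{z} = \frac{2847 - \left(1714 - 118\right)}{-19} = \left(2847 - 1596\right) \left(- \frac{1}{19}\right) = 1251 \left(- \frac{1}{19}\right) = - \frac{1251}{19}$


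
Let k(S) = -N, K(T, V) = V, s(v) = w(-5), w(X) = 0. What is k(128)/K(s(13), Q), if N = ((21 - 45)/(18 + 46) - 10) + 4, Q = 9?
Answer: 17/24 ≈ 0.70833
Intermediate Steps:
s(v) = 0
N = -51/8 (N = (-24/64 - 10) + 4 = (-24*1/64 - 10) + 4 = (-3/8 - 10) + 4 = -83/8 + 4 = -51/8 ≈ -6.3750)
k(S) = 51/8 (k(S) = -1*(-51/8) = 51/8)
k(128)/K(s(13), Q) = (51/8)/9 = (51/8)*(1/9) = 17/24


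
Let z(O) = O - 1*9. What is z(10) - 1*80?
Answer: -79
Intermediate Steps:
z(O) = -9 + O (z(O) = O - 9 = -9 + O)
z(10) - 1*80 = (-9 + 10) - 1*80 = 1 - 80 = -79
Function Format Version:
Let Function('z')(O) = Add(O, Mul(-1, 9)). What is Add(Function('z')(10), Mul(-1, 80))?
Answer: -79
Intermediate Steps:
Function('z')(O) = Add(-9, O) (Function('z')(O) = Add(O, -9) = Add(-9, O))
Add(Function('z')(10), Mul(-1, 80)) = Add(Add(-9, 10), Mul(-1, 80)) = Add(1, -80) = -79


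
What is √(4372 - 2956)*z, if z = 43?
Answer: 86*√354 ≈ 1618.1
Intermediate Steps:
√(4372 - 2956)*z = √(4372 - 2956)*43 = √1416*43 = (2*√354)*43 = 86*√354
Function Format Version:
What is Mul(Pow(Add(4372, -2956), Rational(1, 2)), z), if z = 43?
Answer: Mul(86, Pow(354, Rational(1, 2))) ≈ 1618.1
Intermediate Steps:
Mul(Pow(Add(4372, -2956), Rational(1, 2)), z) = Mul(Pow(Add(4372, -2956), Rational(1, 2)), 43) = Mul(Pow(1416, Rational(1, 2)), 43) = Mul(Mul(2, Pow(354, Rational(1, 2))), 43) = Mul(86, Pow(354, Rational(1, 2)))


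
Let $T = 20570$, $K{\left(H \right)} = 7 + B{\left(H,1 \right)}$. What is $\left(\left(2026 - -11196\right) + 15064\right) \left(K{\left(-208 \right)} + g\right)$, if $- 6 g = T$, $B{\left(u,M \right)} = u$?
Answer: $- \frac{307977968}{3} \approx -1.0266 \cdot 10^{8}$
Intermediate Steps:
$K{\left(H \right)} = 7 + H$
$g = - \frac{10285}{3}$ ($g = \left(- \frac{1}{6}\right) 20570 = - \frac{10285}{3} \approx -3428.3$)
$\left(\left(2026 - -11196\right) + 15064\right) \left(K{\left(-208 \right)} + g\right) = \left(\left(2026 - -11196\right) + 15064\right) \left(\left(7 - 208\right) - \frac{10285}{3}\right) = \left(\left(2026 + 11196\right) + 15064\right) \left(-201 - \frac{10285}{3}\right) = \left(13222 + 15064\right) \left(- \frac{10888}{3}\right) = 28286 \left(- \frac{10888}{3}\right) = - \frac{307977968}{3}$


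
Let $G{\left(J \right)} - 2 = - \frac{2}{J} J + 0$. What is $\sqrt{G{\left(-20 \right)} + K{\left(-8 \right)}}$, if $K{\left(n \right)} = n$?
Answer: $2 i \sqrt{2} \approx 2.8284 i$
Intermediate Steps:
$G{\left(J \right)} = 0$ ($G{\left(J \right)} = 2 + \left(- \frac{2}{J} J + 0\right) = 2 + \left(-2 + 0\right) = 2 - 2 = 0$)
$\sqrt{G{\left(-20 \right)} + K{\left(-8 \right)}} = \sqrt{0 - 8} = \sqrt{-8} = 2 i \sqrt{2}$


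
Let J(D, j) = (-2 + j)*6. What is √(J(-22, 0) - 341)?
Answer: I*√353 ≈ 18.788*I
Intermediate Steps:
J(D, j) = -12 + 6*j
√(J(-22, 0) - 341) = √((-12 + 6*0) - 341) = √((-12 + 0) - 341) = √(-12 - 341) = √(-353) = I*√353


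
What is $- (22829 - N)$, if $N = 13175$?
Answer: $-9654$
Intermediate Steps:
$- (22829 - N) = - (22829 - 13175) = \left(-1\right) 9654 = -9654$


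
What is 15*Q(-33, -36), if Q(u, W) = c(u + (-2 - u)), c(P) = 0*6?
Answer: 0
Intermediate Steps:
c(P) = 0
Q(u, W) = 0
15*Q(-33, -36) = 15*0 = 0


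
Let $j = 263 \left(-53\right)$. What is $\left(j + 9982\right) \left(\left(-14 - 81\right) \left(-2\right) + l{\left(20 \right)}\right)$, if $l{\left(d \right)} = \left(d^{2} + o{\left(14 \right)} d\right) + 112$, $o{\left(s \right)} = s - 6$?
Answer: $-3410934$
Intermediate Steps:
$o{\left(s \right)} = -6 + s$
$j = -13939$
$l{\left(d \right)} = 112 + d^{2} + 8 d$ ($l{\left(d \right)} = \left(d^{2} + \left(-6 + 14\right) d\right) + 112 = \left(d^{2} + 8 d\right) + 112 = 112 + d^{2} + 8 d$)
$\left(j + 9982\right) \left(\left(-14 - 81\right) \left(-2\right) + l{\left(20 \right)}\right) = \left(-13939 + 9982\right) \left(\left(-14 - 81\right) \left(-2\right) + \left(112 + 20^{2} + 8 \cdot 20\right)\right) = - 3957 \left(\left(-95\right) \left(-2\right) + \left(112 + 400 + 160\right)\right) = - 3957 \left(190 + 672\right) = \left(-3957\right) 862 = -3410934$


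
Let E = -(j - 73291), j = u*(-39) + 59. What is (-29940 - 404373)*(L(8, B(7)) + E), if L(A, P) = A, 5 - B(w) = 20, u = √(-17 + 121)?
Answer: -31809084120 - 33876414*√26 ≈ -3.1982e+10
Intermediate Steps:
u = 2*√26 (u = √104 = 2*√26 ≈ 10.198)
j = 59 - 78*√26 (j = (2*√26)*(-39) + 59 = -78*√26 + 59 = 59 - 78*√26 ≈ -338.72)
B(w) = -15 (B(w) = 5 - 1*20 = 5 - 20 = -15)
E = 73232 + 78*√26 (E = -((59 - 78*√26) - 73291) = -(-73232 - 78*√26) = 73232 + 78*√26 ≈ 73630.)
(-29940 - 404373)*(L(8, B(7)) + E) = (-29940 - 404373)*(8 + (73232 + 78*√26)) = -434313*(73240 + 78*√26) = -31809084120 - 33876414*√26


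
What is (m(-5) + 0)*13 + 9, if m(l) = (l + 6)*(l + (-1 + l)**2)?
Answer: 412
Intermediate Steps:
m(l) = (6 + l)*(l + (-1 + l)**2)
(m(-5) + 0)*13 + 9 = ((6 + (-5)**3 - 5*(-5) + 5*(-5)**2) + 0)*13 + 9 = ((6 - 125 + 25 + 5*25) + 0)*13 + 9 = ((6 - 125 + 25 + 125) + 0)*13 + 9 = (31 + 0)*13 + 9 = 31*13 + 9 = 403 + 9 = 412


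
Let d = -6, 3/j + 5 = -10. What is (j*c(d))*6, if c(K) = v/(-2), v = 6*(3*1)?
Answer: 54/5 ≈ 10.800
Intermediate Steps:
j = -⅕ (j = 3/(-5 - 10) = 3/(-15) = 3*(-1/15) = -⅕ ≈ -0.20000)
v = 18 (v = 6*3 = 18)
c(K) = -9 (c(K) = 18/(-2) = 18*(-½) = -9)
(j*c(d))*6 = -⅕*(-9)*6 = (9/5)*6 = 54/5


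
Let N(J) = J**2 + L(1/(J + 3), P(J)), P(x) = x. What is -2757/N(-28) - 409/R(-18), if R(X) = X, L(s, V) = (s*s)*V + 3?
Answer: 56716391/2951082 ≈ 19.219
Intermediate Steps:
L(s, V) = 3 + V*s**2 (L(s, V) = s**2*V + 3 = V*s**2 + 3 = 3 + V*s**2)
N(J) = 3 + J**2 + J/(3 + J)**2 (N(J) = J**2 + (3 + J*(1/(J + 3))**2) = J**2 + (3 + J*(1/(3 + J))**2) = J**2 + (3 + J/(3 + J)**2) = 3 + J**2 + J/(3 + J)**2)
-2757/N(-28) - 409/R(-18) = -2757/(3 + (-28)**2 - 28/(3 - 28)**2) - 409/(-18) = -2757/(3 + 784 - 28/(-25)**2) - 409*(-1/18) = -2757/(3 + 784 - 28*1/625) + 409/18 = -2757/(3 + 784 - 28/625) + 409/18 = -2757/491847/625 + 409/18 = -2757*625/491847 + 409/18 = -574375/163949 + 409/18 = 56716391/2951082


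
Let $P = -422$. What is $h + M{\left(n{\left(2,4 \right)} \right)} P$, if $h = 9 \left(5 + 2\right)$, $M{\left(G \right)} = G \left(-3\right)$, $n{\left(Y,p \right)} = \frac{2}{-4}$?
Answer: $-570$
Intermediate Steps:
$n{\left(Y,p \right)} = - \frac{1}{2}$ ($n{\left(Y,p \right)} = 2 \left(- \frac{1}{4}\right) = - \frac{1}{2}$)
$M{\left(G \right)} = - 3 G$
$h = 63$ ($h = 9 \cdot 7 = 63$)
$h + M{\left(n{\left(2,4 \right)} \right)} P = 63 + \left(-3\right) \left(- \frac{1}{2}\right) \left(-422\right) = 63 + \frac{3}{2} \left(-422\right) = 63 - 633 = -570$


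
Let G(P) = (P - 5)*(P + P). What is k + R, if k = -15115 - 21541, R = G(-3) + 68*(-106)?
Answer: -43816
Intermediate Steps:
G(P) = 2*P*(-5 + P) (G(P) = (-5 + P)*(2*P) = 2*P*(-5 + P))
R = -7160 (R = 2*(-3)*(-5 - 3) + 68*(-106) = 2*(-3)*(-8) - 7208 = 48 - 7208 = -7160)
k = -36656
k + R = -36656 - 7160 = -43816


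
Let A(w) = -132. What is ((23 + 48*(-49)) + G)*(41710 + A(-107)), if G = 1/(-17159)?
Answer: -1661594586336/17159 ≈ -9.6835e+7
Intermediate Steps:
G = -1/17159 ≈ -5.8278e-5
((23 + 48*(-49)) + G)*(41710 + A(-107)) = ((23 + 48*(-49)) - 1/17159)*(41710 - 132) = ((23 - 2352) - 1/17159)*41578 = (-2329 - 1/17159)*41578 = -39963312/17159*41578 = -1661594586336/17159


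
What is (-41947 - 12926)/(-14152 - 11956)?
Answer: 54873/26108 ≈ 2.1018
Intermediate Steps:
(-41947 - 12926)/(-14152 - 11956) = -54873/(-26108) = -54873*(-1/26108) = 54873/26108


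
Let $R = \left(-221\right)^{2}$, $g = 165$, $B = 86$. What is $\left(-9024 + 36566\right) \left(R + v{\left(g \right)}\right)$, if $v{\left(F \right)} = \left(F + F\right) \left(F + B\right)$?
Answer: $3626482682$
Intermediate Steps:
$v{\left(F \right)} = 2 F \left(86 + F\right)$ ($v{\left(F \right)} = \left(F + F\right) \left(F + 86\right) = 2 F \left(86 + F\right)$)
$R = 48841$
$\left(-9024 + 36566\right) \left(R + v{\left(g \right)}\right) = \left(-9024 + 36566\right) \left(48841 + 2 \cdot 165 \left(86 + 165\right)\right) = 27542 \left(48841 + 2 \cdot 165 \cdot 251\right) = 27542 \left(48841 + 82830\right) = 27542 \cdot 131671 = 3626482682$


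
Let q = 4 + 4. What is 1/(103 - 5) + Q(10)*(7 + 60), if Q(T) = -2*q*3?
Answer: -315167/98 ≈ -3216.0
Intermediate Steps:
q = 8
Q(T) = -48 (Q(T) = -2*8*3 = -16*3 = -48)
1/(103 - 5) + Q(10)*(7 + 60) = 1/(103 - 5) - 48*(7 + 60) = 1/98 - 48*67 = 1/98 - 3216 = -315167/98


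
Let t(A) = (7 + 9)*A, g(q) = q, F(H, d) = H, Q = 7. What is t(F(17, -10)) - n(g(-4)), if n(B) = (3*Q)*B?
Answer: 356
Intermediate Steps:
n(B) = 21*B (n(B) = (3*7)*B = 21*B)
t(A) = 16*A
t(F(17, -10)) - n(g(-4)) = 16*17 - 21*(-4) = 272 - 1*(-84) = 272 + 84 = 356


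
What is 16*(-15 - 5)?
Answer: -320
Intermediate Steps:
16*(-15 - 5) = 16*(-20) = -320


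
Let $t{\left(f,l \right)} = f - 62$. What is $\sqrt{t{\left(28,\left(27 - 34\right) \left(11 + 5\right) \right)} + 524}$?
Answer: $7 \sqrt{10} \approx 22.136$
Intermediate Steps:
$t{\left(f,l \right)} = -62 + f$
$\sqrt{t{\left(28,\left(27 - 34\right) \left(11 + 5\right) \right)} + 524} = \sqrt{\left(-62 + 28\right) + 524} = \sqrt{-34 + 524} = \sqrt{490} = 7 \sqrt{10}$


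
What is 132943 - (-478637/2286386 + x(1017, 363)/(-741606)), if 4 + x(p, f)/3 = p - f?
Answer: 37569697992254085/282599595986 ≈ 1.3294e+5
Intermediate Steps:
x(p, f) = -12 - 3*f + 3*p (x(p, f) = -12 + 3*(p - f) = -12 + (-3*f + 3*p) = -12 - 3*f + 3*p)
132943 - (-478637/2286386 + x(1017, 363)/(-741606)) = 132943 - (-478637/2286386 + (-12 - 3*363 + 3*1017)/(-741606)) = 132943 - (-478637*1/2286386 + (-12 - 1089 + 3051)*(-1/741606)) = 132943 - (-478637/2286386 + 1950*(-1/741606)) = 132943 - (-478637/2286386 - 325/123601) = 132943 - 1*(-59903087287/282599595986) = 132943 + 59903087287/282599595986 = 37569697992254085/282599595986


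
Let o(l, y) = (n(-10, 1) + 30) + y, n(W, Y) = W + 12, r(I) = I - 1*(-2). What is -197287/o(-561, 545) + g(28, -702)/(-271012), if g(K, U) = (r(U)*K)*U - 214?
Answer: -30703039683/78186962 ≈ -392.69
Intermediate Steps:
r(I) = 2 + I (r(I) = I + 2 = 2 + I)
g(K, U) = -214 + K*U*(2 + U) (g(K, U) = ((2 + U)*K)*U - 214 = (K*(2 + U))*U - 214 = K*U*(2 + U) - 214 = -214 + K*U*(2 + U))
n(W, Y) = 12 + W
o(l, y) = 32 + y (o(l, y) = ((12 - 10) + 30) + y = (2 + 30) + y = 32 + y)
-197287/o(-561, 545) + g(28, -702)/(-271012) = -197287/(32 + 545) + (-214 + 28*(-702)*(2 - 702))/(-271012) = -197287/577 + (-214 + 28*(-702)*(-700))*(-1/271012) = -197287*1/577 + (-214 + 13759200)*(-1/271012) = -197287/577 + 13758986*(-1/271012) = -197287/577 - 6879493/135506 = -30703039683/78186962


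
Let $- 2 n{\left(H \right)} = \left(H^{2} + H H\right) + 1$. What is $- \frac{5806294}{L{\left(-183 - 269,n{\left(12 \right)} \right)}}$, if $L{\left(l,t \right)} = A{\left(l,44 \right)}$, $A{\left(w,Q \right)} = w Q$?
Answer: $\frac{2903147}{9944} \approx 291.95$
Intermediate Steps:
$n{\left(H \right)} = - \frac{1}{2} - H^{2}$ ($n{\left(H \right)} = - \frac{\left(H^{2} + H H\right) + 1}{2} = - \frac{\left(H^{2} + H^{2}\right) + 1}{2} = - \frac{2 H^{2} + 1}{2} = - \frac{1 + 2 H^{2}}{2} = - \frac{1}{2} - H^{2}$)
$A{\left(w,Q \right)} = Q w$
$L{\left(l,t \right)} = 44 l$
$- \frac{5806294}{L{\left(-183 - 269,n{\left(12 \right)} \right)}} = - \frac{5806294}{44 \left(-183 - 269\right)} = - \frac{5806294}{44 \left(-452\right)} = - \frac{5806294}{-19888} = \left(-5806294\right) \left(- \frac{1}{19888}\right) = \frac{2903147}{9944}$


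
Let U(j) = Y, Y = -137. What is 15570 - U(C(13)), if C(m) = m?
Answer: 15707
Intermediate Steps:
U(j) = -137
15570 - U(C(13)) = 15570 - 1*(-137) = 15570 + 137 = 15707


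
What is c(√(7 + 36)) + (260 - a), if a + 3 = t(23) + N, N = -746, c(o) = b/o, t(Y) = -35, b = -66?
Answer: 1044 - 66*√43/43 ≈ 1033.9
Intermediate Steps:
c(o) = -66/o
a = -784 (a = -3 + (-35 - 746) = -3 - 781 = -784)
c(√(7 + 36)) + (260 - a) = -66/√(7 + 36) + (260 - 1*(-784)) = -66*√43/43 + (260 + 784) = -66*√43/43 + 1044 = 1044 - 66*√43/43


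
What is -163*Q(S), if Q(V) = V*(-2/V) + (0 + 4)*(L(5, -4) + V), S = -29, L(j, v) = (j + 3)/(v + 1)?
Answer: 62918/3 ≈ 20973.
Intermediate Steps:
L(j, v) = (3 + j)/(1 + v)
Q(V) = -38/3 + 4*V (Q(V) = V*(-2/V) + (0 + 4)*((3 + 5)/(1 - 4) + V) = -2 + 4*(8/(-3) + V) = -2 + 4*(-⅓*8 + V) = -2 + 4*(-8/3 + V) = -2 + (-32/3 + 4*V) = -38/3 + 4*V)
-163*Q(S) = -163*(-38/3 + 4*(-29)) = -163*(-38/3 - 116) = -163*(-386/3) = 62918/3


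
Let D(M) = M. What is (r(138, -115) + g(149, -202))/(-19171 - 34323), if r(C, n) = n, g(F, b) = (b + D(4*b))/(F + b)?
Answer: 5085/2835182 ≈ 0.0017935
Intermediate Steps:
g(F, b) = 5*b/(F + b) (g(F, b) = (b + 4*b)/(F + b) = (5*b)/(F + b) = 5*b/(F + b))
(r(138, -115) + g(149, -202))/(-19171 - 34323) = (-115 + 5*(-202)/(149 - 202))/(-19171 - 34323) = (-115 + 5*(-202)/(-53))/(-53494) = (-115 + 5*(-202)*(-1/53))*(-1/53494) = (-115 + 1010/53)*(-1/53494) = -5085/53*(-1/53494) = 5085/2835182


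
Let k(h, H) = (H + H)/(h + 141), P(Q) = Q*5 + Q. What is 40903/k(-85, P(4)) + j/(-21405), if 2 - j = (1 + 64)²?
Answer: 2042908781/42810 ≈ 47720.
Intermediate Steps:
P(Q) = 6*Q (P(Q) = 5*Q + Q = 6*Q)
k(h, H) = 2*H/(141 + h) (k(h, H) = (2*H)/(141 + h) = 2*H/(141 + h))
j = -4223 (j = 2 - (1 + 64)² = 2 - 1*65² = 2 - 1*4225 = 2 - 4225 = -4223)
40903/k(-85, P(4)) + j/(-21405) = 40903/((2*(6*4)/(141 - 85))) - 4223/(-21405) = 40903/((2*24/56)) - 4223*(-1/21405) = 40903/((2*24*(1/56))) + 4223/21405 = 40903/(6/7) + 4223/21405 = 40903*(7/6) + 4223/21405 = 286321/6 + 4223/21405 = 2042908781/42810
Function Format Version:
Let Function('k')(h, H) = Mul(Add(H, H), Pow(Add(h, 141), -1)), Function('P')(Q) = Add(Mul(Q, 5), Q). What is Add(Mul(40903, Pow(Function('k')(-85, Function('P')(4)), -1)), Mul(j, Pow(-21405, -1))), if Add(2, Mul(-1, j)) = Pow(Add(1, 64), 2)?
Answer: Rational(2042908781, 42810) ≈ 47720.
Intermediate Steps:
Function('P')(Q) = Mul(6, Q) (Function('P')(Q) = Add(Mul(5, Q), Q) = Mul(6, Q))
Function('k')(h, H) = Mul(2, H, Pow(Add(141, h), -1)) (Function('k')(h, H) = Mul(Mul(2, H), Pow(Add(141, h), -1)) = Mul(2, H, Pow(Add(141, h), -1)))
j = -4223 (j = Add(2, Mul(-1, Pow(Add(1, 64), 2))) = Add(2, Mul(-1, Pow(65, 2))) = Add(2, Mul(-1, 4225)) = Add(2, -4225) = -4223)
Add(Mul(40903, Pow(Function('k')(-85, Function('P')(4)), -1)), Mul(j, Pow(-21405, -1))) = Add(Mul(40903, Pow(Mul(2, Mul(6, 4), Pow(Add(141, -85), -1)), -1)), Mul(-4223, Pow(-21405, -1))) = Add(Mul(40903, Pow(Mul(2, 24, Pow(56, -1)), -1)), Mul(-4223, Rational(-1, 21405))) = Add(Mul(40903, Pow(Mul(2, 24, Rational(1, 56)), -1)), Rational(4223, 21405)) = Add(Mul(40903, Pow(Rational(6, 7), -1)), Rational(4223, 21405)) = Add(Mul(40903, Rational(7, 6)), Rational(4223, 21405)) = Add(Rational(286321, 6), Rational(4223, 21405)) = Rational(2042908781, 42810)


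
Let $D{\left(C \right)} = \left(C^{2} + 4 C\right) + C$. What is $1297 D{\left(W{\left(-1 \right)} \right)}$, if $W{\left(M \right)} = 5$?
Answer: $64850$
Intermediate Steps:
$D{\left(C \right)} = C^{2} + 5 C$
$1297 D{\left(W{\left(-1 \right)} \right)} = 1297 \cdot 5 \left(5 + 5\right) = 1297 \cdot 5 \cdot 10 = 1297 \cdot 50 = 64850$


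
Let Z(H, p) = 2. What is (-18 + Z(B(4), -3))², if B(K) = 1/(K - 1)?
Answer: 256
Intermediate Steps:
B(K) = 1/(-1 + K)
(-18 + Z(B(4), -3))² = (-18 + 2)² = (-16)² = 256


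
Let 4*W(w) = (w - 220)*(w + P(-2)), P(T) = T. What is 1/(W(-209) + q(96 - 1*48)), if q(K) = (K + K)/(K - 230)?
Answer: 364/8237037 ≈ 4.4191e-5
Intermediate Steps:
W(w) = (-220 + w)*(-2 + w)/4 (W(w) = ((w - 220)*(w - 2))/4 = ((-220 + w)*(-2 + w))/4 = (-220 + w)*(-2 + w)/4)
q(K) = 2*K/(-230 + K) (q(K) = (2*K)/(-230 + K) = 2*K/(-230 + K))
1/(W(-209) + q(96 - 1*48)) = 1/((110 - 111/2*(-209) + (¼)*(-209)²) + 2*(96 - 1*48)/(-230 + (96 - 1*48))) = 1/((110 + 23199/2 + (¼)*43681) + 2*(96 - 48)/(-230 + (96 - 48))) = 1/((110 + 23199/2 + 43681/4) + 2*48/(-230 + 48)) = 1/(90519/4 + 2*48/(-182)) = 1/(90519/4 + 2*48*(-1/182)) = 1/(90519/4 - 48/91) = 1/(8237037/364) = 364/8237037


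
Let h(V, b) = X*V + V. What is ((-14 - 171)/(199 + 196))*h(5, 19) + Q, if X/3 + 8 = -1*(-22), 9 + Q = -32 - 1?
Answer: -11273/79 ≈ -142.70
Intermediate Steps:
Q = -42 (Q = -9 + (-32 - 1) = -9 - 33 = -42)
X = 42 (X = -24 + 3*(-1*(-22)) = -24 + 3*22 = -24 + 66 = 42)
h(V, b) = 43*V (h(V, b) = 42*V + V = 43*V)
((-14 - 171)/(199 + 196))*h(5, 19) + Q = ((-14 - 171)/(199 + 196))*(43*5) - 42 = -185/395*215 - 42 = -185*1/395*215 - 42 = -37/79*215 - 42 = -7955/79 - 42 = -11273/79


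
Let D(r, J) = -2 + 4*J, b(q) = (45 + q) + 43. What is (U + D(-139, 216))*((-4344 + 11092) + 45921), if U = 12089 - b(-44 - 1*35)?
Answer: 681642198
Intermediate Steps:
b(q) = 88 + q
U = 12080 (U = 12089 - (88 + (-44 - 1*35)) = 12089 - (88 + (-44 - 35)) = 12089 - (88 - 79) = 12089 - 1*9 = 12089 - 9 = 12080)
(U + D(-139, 216))*((-4344 + 11092) + 45921) = (12080 + (-2 + 4*216))*((-4344 + 11092) + 45921) = (12080 + (-2 + 864))*(6748 + 45921) = (12080 + 862)*52669 = 12942*52669 = 681642198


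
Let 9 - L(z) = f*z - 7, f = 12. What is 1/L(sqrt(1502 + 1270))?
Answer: -1/24932 - 9*sqrt(77)/49864 ≈ -0.0016239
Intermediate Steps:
L(z) = 16 - 12*z (L(z) = 9 - (12*z - 7) = 9 - (-7 + 12*z) = 9 + (7 - 12*z) = 16 - 12*z)
1/L(sqrt(1502 + 1270)) = 1/(16 - 12*sqrt(1502 + 1270)) = 1/(16 - 72*sqrt(77))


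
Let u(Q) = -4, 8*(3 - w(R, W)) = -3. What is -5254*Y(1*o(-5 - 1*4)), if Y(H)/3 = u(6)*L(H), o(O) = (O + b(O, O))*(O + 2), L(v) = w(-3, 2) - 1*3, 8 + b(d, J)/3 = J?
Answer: 23643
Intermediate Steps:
w(R, W) = 27/8 (w(R, W) = 3 - ⅛*(-3) = 3 + 3/8 = 27/8)
b(d, J) = -24 + 3*J
L(v) = 3/8 (L(v) = 27/8 - 1*3 = 27/8 - 3 = 3/8)
o(O) = (-24 + 4*O)*(2 + O) (o(O) = (O + (-24 + 3*O))*(O + 2) = (-24 + 4*O)*(2 + O))
Y(H) = -9/2 (Y(H) = 3*(-4*3/8) = 3*(-3/2) = -9/2)
-5254*Y(1*o(-5 - 1*4)) = -5254*(-9/2) = 23643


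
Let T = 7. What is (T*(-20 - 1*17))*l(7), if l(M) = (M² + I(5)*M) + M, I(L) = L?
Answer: -23569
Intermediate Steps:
l(M) = M² + 6*M (l(M) = (M² + 5*M) + M = M² + 6*M)
(T*(-20 - 1*17))*l(7) = (7*(-20 - 1*17))*(7*(6 + 7)) = (7*(-20 - 17))*(7*13) = (7*(-37))*91 = -259*91 = -23569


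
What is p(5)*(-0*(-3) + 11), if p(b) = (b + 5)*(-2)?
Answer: -220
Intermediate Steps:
p(b) = -10 - 2*b (p(b) = (5 + b)*(-2) = -10 - 2*b)
p(5)*(-0*(-3) + 11) = (-10 - 2*5)*(-0*(-3) + 11) = (-10 - 10)*(-16*0 + 11) = -20*(0 + 11) = -20*11 = -220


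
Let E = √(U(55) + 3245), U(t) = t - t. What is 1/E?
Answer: √3245/3245 ≈ 0.017555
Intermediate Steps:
U(t) = 0
E = √3245 (E = √(0 + 3245) = √3245 ≈ 56.965)
1/E = 1/(√3245) = √3245/3245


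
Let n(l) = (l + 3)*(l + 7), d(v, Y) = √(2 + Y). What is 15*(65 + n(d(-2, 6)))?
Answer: 1410 + 300*√2 ≈ 1834.3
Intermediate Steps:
n(l) = (3 + l)*(7 + l)
15*(65 + n(d(-2, 6))) = 15*(65 + (21 + (√(2 + 6))² + 10*√(2 + 6))) = 15*(65 + (21 + (√8)² + 10*√8)) = 15*(65 + (21 + (2*√2)² + 10*(2*√2))) = 15*(65 + (21 + 8 + 20*√2)) = 15*(65 + (29 + 20*√2)) = 15*(94 + 20*√2) = 1410 + 300*√2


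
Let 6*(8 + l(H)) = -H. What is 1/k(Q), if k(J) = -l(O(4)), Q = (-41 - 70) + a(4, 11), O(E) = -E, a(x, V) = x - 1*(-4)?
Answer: 3/22 ≈ 0.13636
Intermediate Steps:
a(x, V) = 4 + x (a(x, V) = x + 4 = 4 + x)
l(H) = -8 - H/6 (l(H) = -8 + (-H)/6 = -8 - H/6)
Q = -103 (Q = (-41 - 70) + (4 + 4) = -111 + 8 = -103)
k(J) = 22/3 (k(J) = -(-8 - (-1)*4/6) = -(-8 - ⅙*(-4)) = -(-8 + ⅔) = -1*(-22/3) = 22/3)
1/k(Q) = 1/(22/3) = 3/22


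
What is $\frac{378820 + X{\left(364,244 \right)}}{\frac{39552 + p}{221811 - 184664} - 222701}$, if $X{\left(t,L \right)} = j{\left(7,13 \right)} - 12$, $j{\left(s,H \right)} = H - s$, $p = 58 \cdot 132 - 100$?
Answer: $- \frac{14071803658}{8272626939} \approx -1.701$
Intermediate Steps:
$p = 7556$ ($p = 7656 - 100 = 7556$)
$X{\left(t,L \right)} = -6$ ($X{\left(t,L \right)} = \left(13 - 7\right) - 12 = 6 - 12 = -6$)
$\frac{378820 + X{\left(364,244 \right)}}{\frac{39552 + p}{221811 - 184664} - 222701} = \frac{378820 - 6}{\frac{39552 + 7556}{221811 - 184664} - 222701} = \frac{378814}{\frac{47108}{37147} - 222701} = \frac{378814}{- \frac{8272626939}{37147}} = 378814 \left(- \frac{37147}{8272626939}\right) = - \frac{14071803658}{8272626939}$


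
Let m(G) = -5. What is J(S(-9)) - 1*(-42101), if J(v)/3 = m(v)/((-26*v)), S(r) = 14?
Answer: 15324779/364 ≈ 42101.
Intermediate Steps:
J(v) = 15/(26*v) (J(v) = 3*(-5*(-1/(26*v))) = 3*(-(-5)/(26*v)) = 3*(5/(26*v)) = 15/(26*v))
J(S(-9)) - 1*(-42101) = (15/26)/14 - 1*(-42101) = (15/26)*(1/14) + 42101 = 15/364 + 42101 = 15324779/364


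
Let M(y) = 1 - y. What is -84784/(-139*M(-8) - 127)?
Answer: 42392/689 ≈ 61.527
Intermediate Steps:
-84784/(-139*M(-8) - 127) = -84784/(-139*(1 - 1*(-8)) - 127) = -84784/(-139*(1 + 8) - 127) = -84784/(-139*9 - 127) = -84784/(-1251 - 127) = -84784/(-1378) = -84784*(-1/1378) = 42392/689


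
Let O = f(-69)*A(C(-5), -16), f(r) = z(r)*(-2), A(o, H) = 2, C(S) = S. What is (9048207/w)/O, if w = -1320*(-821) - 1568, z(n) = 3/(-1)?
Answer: 3016069/4328608 ≈ 0.69678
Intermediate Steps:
z(n) = -3 (z(n) = 3*(-1) = -3)
w = 1082152 (w = 1083720 - 1568 = 1082152)
f(r) = 6 (f(r) = -3*(-2) = 6)
O = 12 (O = 6*2 = 12)
(9048207/w)/O = (9048207/1082152)/12 = (9048207*(1/1082152))*(1/12) = (9048207/1082152)*(1/12) = 3016069/4328608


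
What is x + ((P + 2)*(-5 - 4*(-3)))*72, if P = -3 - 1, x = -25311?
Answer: -26319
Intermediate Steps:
P = -4
x + ((P + 2)*(-5 - 4*(-3)))*72 = -25311 + ((-4 + 2)*(-5 - 4*(-3)))*72 = -25311 - 2*(-5 + 12)*72 = -25311 - 2*7*72 = -25311 - 14*72 = -25311 - 1008 = -26319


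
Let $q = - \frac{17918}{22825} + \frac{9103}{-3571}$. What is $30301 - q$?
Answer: $\frac{2470047941728}{81508075} \approx 30304.0$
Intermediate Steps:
$q = - \frac{271761153}{81508075}$ ($q = \left(-17918\right) \frac{1}{22825} + 9103 \left(- \frac{1}{3571}\right) = - \frac{17918}{22825} - \frac{9103}{3571} = - \frac{271761153}{81508075} \approx -3.3342$)
$30301 - q = 30301 - - \frac{271761153}{81508075} = 30301 + \frac{271761153}{81508075} = \frac{2470047941728}{81508075}$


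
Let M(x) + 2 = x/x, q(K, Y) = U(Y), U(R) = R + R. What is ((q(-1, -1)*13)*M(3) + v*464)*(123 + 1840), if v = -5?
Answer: -4503122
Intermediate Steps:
U(R) = 2*R
q(K, Y) = 2*Y
M(x) = -1 (M(x) = -2 + x/x = -2 + 1 = -1)
((q(-1, -1)*13)*M(3) + v*464)*(123 + 1840) = (((2*(-1))*13)*(-1) - 5*464)*(123 + 1840) = (-2*13*(-1) - 2320)*1963 = (-26*(-1) - 2320)*1963 = (26 - 2320)*1963 = -2294*1963 = -4503122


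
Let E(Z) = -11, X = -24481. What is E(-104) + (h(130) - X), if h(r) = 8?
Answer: 24478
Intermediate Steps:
E(-104) + (h(130) - X) = -11 + (8 - 1*(-24481)) = -11 + (8 + 24481) = -11 + 24489 = 24478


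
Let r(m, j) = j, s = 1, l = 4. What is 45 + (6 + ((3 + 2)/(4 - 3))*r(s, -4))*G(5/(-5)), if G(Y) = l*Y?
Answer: 101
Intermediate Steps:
G(Y) = 4*Y
45 + (6 + ((3 + 2)/(4 - 3))*r(s, -4))*G(5/(-5)) = 45 + (6 + ((3 + 2)/(4 - 3))*(-4))*(4*(5/(-5))) = 45 + (6 + (5/1)*(-4))*(4*(5*(-⅕))) = 45 + (6 + (5*1)*(-4))*(4*(-1)) = 45 + (6 + 5*(-4))*(-4) = 45 + (6 - 20)*(-4) = 45 - 14*(-4) = 45 + 56 = 101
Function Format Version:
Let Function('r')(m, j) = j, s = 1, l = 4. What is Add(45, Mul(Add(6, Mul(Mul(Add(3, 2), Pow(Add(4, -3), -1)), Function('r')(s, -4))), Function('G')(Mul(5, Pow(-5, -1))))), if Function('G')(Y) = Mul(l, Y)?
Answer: 101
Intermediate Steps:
Function('G')(Y) = Mul(4, Y)
Add(45, Mul(Add(6, Mul(Mul(Add(3, 2), Pow(Add(4, -3), -1)), Function('r')(s, -4))), Function('G')(Mul(5, Pow(-5, -1))))) = Add(45, Mul(Add(6, Mul(Mul(Add(3, 2), Pow(Add(4, -3), -1)), -4)), Mul(4, Mul(5, Pow(-5, -1))))) = Add(45, Mul(Add(6, Mul(Mul(5, Pow(1, -1)), -4)), Mul(4, Mul(5, Rational(-1, 5))))) = Add(45, Mul(Add(6, Mul(Mul(5, 1), -4)), Mul(4, -1))) = Add(45, Mul(Add(6, Mul(5, -4)), -4)) = Add(45, Mul(Add(6, -20), -4)) = Add(45, Mul(-14, -4)) = Add(45, 56) = 101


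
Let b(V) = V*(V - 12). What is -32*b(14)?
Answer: -896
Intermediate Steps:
b(V) = V*(-12 + V)
-32*b(14) = -448*(-12 + 14) = -448*2 = -32*28 = -896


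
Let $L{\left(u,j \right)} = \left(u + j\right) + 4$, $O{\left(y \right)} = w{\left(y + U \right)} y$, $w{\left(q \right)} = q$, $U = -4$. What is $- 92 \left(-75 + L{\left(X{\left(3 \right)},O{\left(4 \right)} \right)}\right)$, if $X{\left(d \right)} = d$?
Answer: $6256$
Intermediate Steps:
$O{\left(y \right)} = y \left(-4 + y\right)$ ($O{\left(y \right)} = \left(y - 4\right) y = \left(-4 + y\right) y = y \left(-4 + y\right)$)
$L{\left(u,j \right)} = 4 + j + u$ ($L{\left(u,j \right)} = \left(j + u\right) + 4 = 4 + j + u$)
$- 92 \left(-75 + L{\left(X{\left(3 \right)},O{\left(4 \right)} \right)}\right) = - 92 \left(-75 + \left(4 + 4 \left(-4 + 4\right) + 3\right)\right) = - 92 \left(-75 + \left(4 + 4 \cdot 0 + 3\right)\right) = - 92 \left(-75 + \left(4 + 0 + 3\right)\right) = - 92 \left(-75 + 7\right) = \left(-92\right) \left(-68\right) = 6256$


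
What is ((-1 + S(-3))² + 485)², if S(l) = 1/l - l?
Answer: 19272100/81 ≈ 2.3793e+5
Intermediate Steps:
S(l) = 1/l - l
((-1 + S(-3))² + 485)² = ((-1 + (1/(-3) - 1*(-3)))² + 485)² = ((-1 + (-⅓ + 3))² + 485)² = ((-1 + 8/3)² + 485)² = ((5/3)² + 485)² = (25/9 + 485)² = (4390/9)² = 19272100/81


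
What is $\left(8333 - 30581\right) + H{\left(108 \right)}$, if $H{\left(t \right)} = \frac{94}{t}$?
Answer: $- \frac{1201345}{54} \approx -22247.0$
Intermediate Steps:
$\left(8333 - 30581\right) + H{\left(108 \right)} = \left(8333 - 30581\right) + \frac{94}{108} = -22248 + 94 \cdot \frac{1}{108} = -22248 + \frac{47}{54} = - \frac{1201345}{54}$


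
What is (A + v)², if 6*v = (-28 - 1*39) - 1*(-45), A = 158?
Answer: 214369/9 ≈ 23819.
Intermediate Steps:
v = -11/3 (v = ((-28 - 1*39) - 1*(-45))/6 = ((-28 - 39) + 45)/6 = (-67 + 45)/6 = (⅙)*(-22) = -11/3 ≈ -3.6667)
(A + v)² = (158 - 11/3)² = (463/3)² = 214369/9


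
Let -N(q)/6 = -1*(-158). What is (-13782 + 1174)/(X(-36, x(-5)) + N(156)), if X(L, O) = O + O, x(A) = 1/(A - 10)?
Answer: 94560/7111 ≈ 13.298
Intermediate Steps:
x(A) = 1/(-10 + A)
X(L, O) = 2*O
N(q) = -948 (N(q) = -(-6)*(-158) = -6*158 = -948)
(-13782 + 1174)/(X(-36, x(-5)) + N(156)) = (-13782 + 1174)/(2/(-10 - 5) - 948) = -12608/(2/(-15) - 948) = -12608/(2*(-1/15) - 948) = -12608/(-2/15 - 948) = -12608/(-14222/15) = -12608*(-15/14222) = 94560/7111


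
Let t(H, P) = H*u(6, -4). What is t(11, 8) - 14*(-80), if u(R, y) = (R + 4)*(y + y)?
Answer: 240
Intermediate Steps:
u(R, y) = 2*y*(4 + R) (u(R, y) = (4 + R)*(2*y) = 2*y*(4 + R))
t(H, P) = -80*H (t(H, P) = H*(2*(-4)*(4 + 6)) = H*(2*(-4)*10) = H*(-80) = -80*H)
t(11, 8) - 14*(-80) = -80*11 - 14*(-80) = -880 + 1120 = 240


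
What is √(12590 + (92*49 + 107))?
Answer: √17205 ≈ 131.17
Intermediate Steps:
√(12590 + (92*49 + 107)) = √(12590 + (4508 + 107)) = √(12590 + 4615) = √17205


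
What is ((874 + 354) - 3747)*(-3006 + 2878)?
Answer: 322432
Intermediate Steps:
((874 + 354) - 3747)*(-3006 + 2878) = (1228 - 3747)*(-128) = -2519*(-128) = 322432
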